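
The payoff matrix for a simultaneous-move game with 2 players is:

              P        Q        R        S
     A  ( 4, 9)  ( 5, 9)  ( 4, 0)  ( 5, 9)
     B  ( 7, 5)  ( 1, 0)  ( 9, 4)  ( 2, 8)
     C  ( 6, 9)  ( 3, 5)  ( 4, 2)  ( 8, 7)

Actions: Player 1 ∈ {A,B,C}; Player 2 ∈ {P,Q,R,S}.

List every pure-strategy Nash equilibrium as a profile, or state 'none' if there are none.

(A,P): not NE [P1→B gives 7>4]
(A,Q): NE
(A,R): not NE [P1→B gives 9>4; P2→S gives 9>0]
(A,S): not NE [P1→C gives 8>5]
(B,P): not NE [P2→S gives 8>5]
(B,Q): not NE [P1→A gives 5>1; P2→S gives 8>0]
(B,R): not NE [P2→S gives 8>4]
(B,S): not NE [P1→C gives 8>2]
(C,P): not NE [P1→B gives 7>6]
(C,Q): not NE [P1→A gives 5>3; P2→P gives 9>5]
(C,R): not NE [P1→B gives 9>4; P2→P gives 9>2]
(C,S): not NE [P2→P gives 9>7]

Nash profiles: (A,Q)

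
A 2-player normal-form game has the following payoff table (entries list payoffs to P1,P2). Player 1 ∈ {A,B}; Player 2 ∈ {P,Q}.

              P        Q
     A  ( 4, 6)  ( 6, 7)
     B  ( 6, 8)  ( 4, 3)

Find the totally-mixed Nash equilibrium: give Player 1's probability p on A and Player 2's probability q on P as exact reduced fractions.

P1 indiff ⇒ q·4+(1-q)·6 = q·6+(1-q)·4 ⇒ q(-2) = (1-q)(-2) ⇒ q = 1/2
P2 indiff ⇒ p·6+(1-p)·8 = p·7+(1-p)·3 ⇒ p(-1) = (1-p)(-5) ⇒ p = 5/6

(p,q) = (5/6, 1/2)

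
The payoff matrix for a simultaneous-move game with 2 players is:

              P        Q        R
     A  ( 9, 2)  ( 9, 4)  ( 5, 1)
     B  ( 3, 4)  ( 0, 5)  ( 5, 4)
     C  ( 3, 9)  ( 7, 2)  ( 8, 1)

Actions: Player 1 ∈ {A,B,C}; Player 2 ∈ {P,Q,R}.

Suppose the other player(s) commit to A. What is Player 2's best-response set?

BR_2 = {Q}

u_2(P vs A) = 2
u_2(Q vs A) = 4
u_2(R vs A) = 1
max payoff 4 at {Q}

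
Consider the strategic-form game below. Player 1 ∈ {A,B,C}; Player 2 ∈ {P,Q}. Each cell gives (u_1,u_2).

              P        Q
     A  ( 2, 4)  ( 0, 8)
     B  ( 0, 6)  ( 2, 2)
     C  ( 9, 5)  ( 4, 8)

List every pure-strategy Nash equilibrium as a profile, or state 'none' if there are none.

(A,P): not NE [P1→C gives 9>2; P2→Q gives 8>4]
(A,Q): not NE [P1→C gives 4>0]
(B,P): not NE [P1→C gives 9>0]
(B,Q): not NE [P1→C gives 4>2; P2→P gives 6>2]
(C,P): not NE [P2→Q gives 8>5]
(C,Q): NE

Nash profiles: (C,Q)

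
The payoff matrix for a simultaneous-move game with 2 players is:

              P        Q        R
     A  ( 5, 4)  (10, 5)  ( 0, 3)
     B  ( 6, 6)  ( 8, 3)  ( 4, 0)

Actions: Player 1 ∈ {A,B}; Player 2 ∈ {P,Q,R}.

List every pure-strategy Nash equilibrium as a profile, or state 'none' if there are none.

NE set: (A,Q), (B,P)

(A,P): not NE [P1→B gives 6>5; P2→Q gives 5>4]
(A,Q): NE
(A,R): not NE [P1→B gives 4>0; P2→Q gives 5>3]
(B,P): NE
(B,Q): not NE [P1→A gives 10>8; P2→P gives 6>3]
(B,R): not NE [P2→P gives 6>0]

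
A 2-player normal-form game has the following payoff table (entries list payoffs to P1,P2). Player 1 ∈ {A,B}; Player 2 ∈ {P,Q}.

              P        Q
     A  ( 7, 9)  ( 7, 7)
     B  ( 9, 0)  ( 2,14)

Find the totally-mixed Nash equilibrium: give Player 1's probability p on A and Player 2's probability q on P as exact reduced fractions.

p=7/8, q=5/7

P1 indiff ⇒ q·7+(1-q)·7 = q·9+(1-q)·2 ⇒ q(-2) = (1-q)(-5) ⇒ q = 5/7
P2 indiff ⇒ p·9+(1-p)·0 = p·7+(1-p)·14 ⇒ p(2) = (1-p)(14) ⇒ p = 7/8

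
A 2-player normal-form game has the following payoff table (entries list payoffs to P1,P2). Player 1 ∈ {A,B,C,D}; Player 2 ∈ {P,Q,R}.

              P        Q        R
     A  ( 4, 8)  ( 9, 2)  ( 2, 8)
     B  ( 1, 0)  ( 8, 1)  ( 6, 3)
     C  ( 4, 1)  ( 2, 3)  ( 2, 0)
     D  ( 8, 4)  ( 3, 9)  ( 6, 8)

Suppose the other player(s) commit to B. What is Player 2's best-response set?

u_2(P vs B) = 0
u_2(Q vs B) = 1
u_2(R vs B) = 3
max payoff 3 at {R}

P2 best: {R}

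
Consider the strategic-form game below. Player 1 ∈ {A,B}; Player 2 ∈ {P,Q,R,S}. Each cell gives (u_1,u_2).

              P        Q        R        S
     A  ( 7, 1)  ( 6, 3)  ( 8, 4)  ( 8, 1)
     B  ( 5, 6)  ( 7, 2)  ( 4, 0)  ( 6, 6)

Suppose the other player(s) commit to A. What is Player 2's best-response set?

P2 best: {R}

u_2(P vs A) = 1
u_2(Q vs A) = 3
u_2(R vs A) = 4
u_2(S vs A) = 1
max payoff 4 at {R}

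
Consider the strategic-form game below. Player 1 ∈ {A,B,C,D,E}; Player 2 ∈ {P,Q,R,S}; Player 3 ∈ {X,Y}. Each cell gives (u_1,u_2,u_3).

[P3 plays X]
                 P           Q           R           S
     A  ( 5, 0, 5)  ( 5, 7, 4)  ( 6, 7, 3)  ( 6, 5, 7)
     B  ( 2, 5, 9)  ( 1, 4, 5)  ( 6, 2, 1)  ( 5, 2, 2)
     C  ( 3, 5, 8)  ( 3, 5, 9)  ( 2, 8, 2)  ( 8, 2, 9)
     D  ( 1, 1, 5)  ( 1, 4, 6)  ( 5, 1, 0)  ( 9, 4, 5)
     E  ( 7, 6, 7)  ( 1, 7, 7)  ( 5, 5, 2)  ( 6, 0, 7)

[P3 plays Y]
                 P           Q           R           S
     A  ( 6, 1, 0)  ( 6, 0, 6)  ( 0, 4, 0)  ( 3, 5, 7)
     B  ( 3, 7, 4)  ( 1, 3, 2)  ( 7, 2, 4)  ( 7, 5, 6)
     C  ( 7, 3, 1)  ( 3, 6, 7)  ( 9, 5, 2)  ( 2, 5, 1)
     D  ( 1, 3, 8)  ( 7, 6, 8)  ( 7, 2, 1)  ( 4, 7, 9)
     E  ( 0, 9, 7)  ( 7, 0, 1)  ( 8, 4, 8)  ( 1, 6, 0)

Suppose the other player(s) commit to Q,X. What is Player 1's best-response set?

BR_1 = {A}

u_1(A vs Q,X) = 5
u_1(B vs Q,X) = 1
u_1(C vs Q,X) = 3
u_1(D vs Q,X) = 1
u_1(E vs Q,X) = 1
max payoff 5 at {A}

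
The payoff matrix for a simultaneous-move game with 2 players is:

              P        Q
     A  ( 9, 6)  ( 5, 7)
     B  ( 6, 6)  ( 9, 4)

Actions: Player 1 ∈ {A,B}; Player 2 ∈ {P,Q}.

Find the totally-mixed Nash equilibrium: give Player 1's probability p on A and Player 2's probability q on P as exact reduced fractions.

(p,q) = (2/3, 4/7)

P1 indiff ⇒ q·9+(1-q)·5 = q·6+(1-q)·9 ⇒ q(3) = (1-q)(4) ⇒ q = 4/7
P2 indiff ⇒ p·6+(1-p)·6 = p·7+(1-p)·4 ⇒ p(-1) = (1-p)(-2) ⇒ p = 2/3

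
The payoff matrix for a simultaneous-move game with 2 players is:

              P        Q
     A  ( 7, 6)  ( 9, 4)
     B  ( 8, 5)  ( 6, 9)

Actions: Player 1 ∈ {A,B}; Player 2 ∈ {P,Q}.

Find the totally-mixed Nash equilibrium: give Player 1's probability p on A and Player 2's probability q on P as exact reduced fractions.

p=2/3, q=3/4

P1 indiff ⇒ q·7+(1-q)·9 = q·8+(1-q)·6 ⇒ q(-1) = (1-q)(-3) ⇒ q = 3/4
P2 indiff ⇒ p·6+(1-p)·5 = p·4+(1-p)·9 ⇒ p(2) = (1-p)(4) ⇒ p = 2/3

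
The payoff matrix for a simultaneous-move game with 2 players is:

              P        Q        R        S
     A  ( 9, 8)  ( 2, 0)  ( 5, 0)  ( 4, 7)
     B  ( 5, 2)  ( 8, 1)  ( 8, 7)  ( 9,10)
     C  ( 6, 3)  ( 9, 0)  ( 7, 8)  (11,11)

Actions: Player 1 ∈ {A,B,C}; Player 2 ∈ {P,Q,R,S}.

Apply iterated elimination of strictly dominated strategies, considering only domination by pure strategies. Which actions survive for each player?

Survivors P1:{A,C} P2:{P,S}

P2 drop Q (P beats it: A:8>0 B:2>1 C:3>0)
P2 drop R (S beats it: A:7>0 B:10>7 C:11>8)
P1 drop B (C beats it: P:6>5 S:11>9)
P1→{A,C} P2→{P,S}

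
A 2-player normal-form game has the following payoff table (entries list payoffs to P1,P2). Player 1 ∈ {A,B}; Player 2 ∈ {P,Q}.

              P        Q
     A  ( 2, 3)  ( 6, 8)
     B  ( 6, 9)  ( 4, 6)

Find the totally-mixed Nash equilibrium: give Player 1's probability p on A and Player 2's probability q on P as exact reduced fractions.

p=3/8, q=1/3

P1 indiff ⇒ q·2+(1-q)·6 = q·6+(1-q)·4 ⇒ q(-4) = (1-q)(-2) ⇒ q = 1/3
P2 indiff ⇒ p·3+(1-p)·9 = p·8+(1-p)·6 ⇒ p(-5) = (1-p)(-3) ⇒ p = 3/8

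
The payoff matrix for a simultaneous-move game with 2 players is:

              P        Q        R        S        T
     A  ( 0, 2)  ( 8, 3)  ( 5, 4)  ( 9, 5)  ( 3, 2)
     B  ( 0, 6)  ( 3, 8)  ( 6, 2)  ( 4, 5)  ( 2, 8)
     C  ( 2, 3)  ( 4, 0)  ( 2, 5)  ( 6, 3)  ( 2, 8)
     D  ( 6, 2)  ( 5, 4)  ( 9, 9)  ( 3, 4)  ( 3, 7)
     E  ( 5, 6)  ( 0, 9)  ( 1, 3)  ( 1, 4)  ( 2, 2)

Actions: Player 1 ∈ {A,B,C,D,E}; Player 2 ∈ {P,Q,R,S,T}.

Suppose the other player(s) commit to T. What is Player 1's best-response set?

u_1(A vs T) = 3
u_1(B vs T) = 2
u_1(C vs T) = 2
u_1(D vs T) = 3
u_1(E vs T) = 2
max payoff 3 at {A,D}

argmax u_1 = {A,D}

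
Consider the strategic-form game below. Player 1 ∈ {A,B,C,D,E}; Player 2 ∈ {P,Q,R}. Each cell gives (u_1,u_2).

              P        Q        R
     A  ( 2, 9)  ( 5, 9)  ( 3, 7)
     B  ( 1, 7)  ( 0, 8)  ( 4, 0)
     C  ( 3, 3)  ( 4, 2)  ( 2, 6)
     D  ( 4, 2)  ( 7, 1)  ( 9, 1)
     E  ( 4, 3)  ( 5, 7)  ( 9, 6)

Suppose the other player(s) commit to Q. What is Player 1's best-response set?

u_1(A vs Q) = 5
u_1(B vs Q) = 0
u_1(C vs Q) = 4
u_1(D vs Q) = 7
u_1(E vs Q) = 5
max payoff 7 at {D}

P1 best: {D}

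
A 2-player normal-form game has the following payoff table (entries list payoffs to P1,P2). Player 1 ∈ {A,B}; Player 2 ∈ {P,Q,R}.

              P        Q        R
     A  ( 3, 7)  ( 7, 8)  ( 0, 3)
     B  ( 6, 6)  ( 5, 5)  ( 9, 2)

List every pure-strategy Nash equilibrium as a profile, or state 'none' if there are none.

Nash profiles: (A,Q), (B,P)

(A,P): not NE [P1→B gives 6>3; P2→Q gives 8>7]
(A,Q): NE
(A,R): not NE [P1→B gives 9>0; P2→Q gives 8>3]
(B,P): NE
(B,Q): not NE [P1→A gives 7>5; P2→P gives 6>5]
(B,R): not NE [P2→P gives 6>2]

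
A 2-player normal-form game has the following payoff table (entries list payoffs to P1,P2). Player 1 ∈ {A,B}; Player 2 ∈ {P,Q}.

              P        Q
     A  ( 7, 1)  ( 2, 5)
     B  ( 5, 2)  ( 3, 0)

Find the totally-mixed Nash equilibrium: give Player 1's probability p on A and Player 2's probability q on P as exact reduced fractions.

P1 mixes 1/3 on A; P2 mixes 1/3 on P

P1 indiff ⇒ q·7+(1-q)·2 = q·5+(1-q)·3 ⇒ q(2) = (1-q)(1) ⇒ q = 1/3
P2 indiff ⇒ p·1+(1-p)·2 = p·5+(1-p)·0 ⇒ p(-4) = (1-p)(-2) ⇒ p = 1/3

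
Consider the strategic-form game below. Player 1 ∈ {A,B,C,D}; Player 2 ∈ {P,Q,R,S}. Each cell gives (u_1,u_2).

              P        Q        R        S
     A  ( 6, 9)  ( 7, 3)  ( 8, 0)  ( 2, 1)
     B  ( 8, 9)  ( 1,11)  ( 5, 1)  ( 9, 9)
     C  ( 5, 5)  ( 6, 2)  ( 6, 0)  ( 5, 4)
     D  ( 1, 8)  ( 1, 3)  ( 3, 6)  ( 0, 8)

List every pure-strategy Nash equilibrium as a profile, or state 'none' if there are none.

PSNE: ∅

(A,P): not NE [P1→B gives 8>6]
(A,Q): not NE [P2→P gives 9>3]
(A,R): not NE [P2→P gives 9>0]
(A,S): not NE [P1→B gives 9>2; P2→P gives 9>1]
(B,P): not NE [P2→Q gives 11>9]
(B,Q): not NE [P1→A gives 7>1]
(B,R): not NE [P1→A gives 8>5; P2→Q gives 11>1]
(B,S): not NE [P2→Q gives 11>9]
(C,P): not NE [P1→B gives 8>5]
(C,Q): not NE [P1→A gives 7>6; P2→P gives 5>2]
(C,R): not NE [P1→A gives 8>6; P2→P gives 5>0]
(C,S): not NE [P1→B gives 9>5; P2→P gives 5>4]
(D,P): not NE [P1→B gives 8>1]
(D,Q): not NE [P1→A gives 7>1; P2→S gives 8>3]
(D,R): not NE [P1→A gives 8>3; P2→S gives 8>6]
(D,S): not NE [P1→B gives 9>0]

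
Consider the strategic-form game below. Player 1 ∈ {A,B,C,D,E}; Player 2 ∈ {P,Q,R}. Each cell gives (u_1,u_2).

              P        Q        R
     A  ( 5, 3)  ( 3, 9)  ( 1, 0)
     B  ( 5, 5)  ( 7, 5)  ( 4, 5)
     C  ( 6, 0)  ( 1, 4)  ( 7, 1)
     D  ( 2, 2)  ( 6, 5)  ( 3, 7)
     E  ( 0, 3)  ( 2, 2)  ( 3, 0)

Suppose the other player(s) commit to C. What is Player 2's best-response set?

u_2(P vs C) = 0
u_2(Q vs C) = 4
u_2(R vs C) = 1
max payoff 4 at {Q}

argmax u_2 = {Q}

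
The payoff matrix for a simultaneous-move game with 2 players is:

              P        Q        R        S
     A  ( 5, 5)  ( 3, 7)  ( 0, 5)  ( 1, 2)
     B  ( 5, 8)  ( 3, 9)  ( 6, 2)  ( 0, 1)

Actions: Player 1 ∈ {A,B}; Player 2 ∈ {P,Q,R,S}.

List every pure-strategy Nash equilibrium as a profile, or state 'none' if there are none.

(A,P): not NE [P2→Q gives 7>5]
(A,Q): NE
(A,R): not NE [P1→B gives 6>0; P2→Q gives 7>5]
(A,S): not NE [P2→Q gives 7>2]
(B,P): not NE [P2→Q gives 9>8]
(B,Q): NE
(B,R): not NE [P2→Q gives 9>2]
(B,S): not NE [P1→A gives 1>0; P2→Q gives 9>1]

Nash profiles: (A,Q), (B,Q)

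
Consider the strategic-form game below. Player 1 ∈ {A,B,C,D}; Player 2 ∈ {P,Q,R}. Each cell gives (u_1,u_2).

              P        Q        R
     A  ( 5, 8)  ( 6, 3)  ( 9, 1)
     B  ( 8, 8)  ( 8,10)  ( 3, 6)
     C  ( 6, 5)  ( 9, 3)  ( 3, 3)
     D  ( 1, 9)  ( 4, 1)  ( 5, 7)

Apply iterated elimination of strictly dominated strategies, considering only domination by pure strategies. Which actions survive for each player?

P1 drop D (A beats it: P:5>1 Q:6>4 R:9>5)
P2 drop R (P beats it: A:8>1 B:8>6 C:5>3)
P1 drop A (B beats it: P:8>5 Q:8>6)
P1→{B,C} P2→{P,Q}

IESDS → P1:{B,C} P2:{P,Q}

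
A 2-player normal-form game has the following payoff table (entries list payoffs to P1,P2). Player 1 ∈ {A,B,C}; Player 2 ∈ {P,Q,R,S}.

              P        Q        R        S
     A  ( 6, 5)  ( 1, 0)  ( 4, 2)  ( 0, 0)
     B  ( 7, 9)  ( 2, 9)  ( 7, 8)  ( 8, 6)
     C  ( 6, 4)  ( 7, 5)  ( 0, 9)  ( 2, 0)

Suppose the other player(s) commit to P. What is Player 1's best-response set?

argmax u_1 = {B}

u_1(A vs P) = 6
u_1(B vs P) = 7
u_1(C vs P) = 6
max payoff 7 at {B}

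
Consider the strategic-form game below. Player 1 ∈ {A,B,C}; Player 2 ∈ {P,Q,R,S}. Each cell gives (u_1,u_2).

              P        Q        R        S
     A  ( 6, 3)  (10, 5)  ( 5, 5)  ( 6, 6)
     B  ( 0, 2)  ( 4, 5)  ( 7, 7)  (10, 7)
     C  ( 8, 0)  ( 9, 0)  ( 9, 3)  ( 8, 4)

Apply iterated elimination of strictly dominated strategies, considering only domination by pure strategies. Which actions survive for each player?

Survivors P1:{B,C} P2:{R,S}

P2 drop P (R beats it: A:5>3 B:7>2 C:3>0)
P2 drop Q (S beats it: A:6>5 B:7>5 C:4>0)
P1 drop A (B beats it: R:7>5 S:10>6)
P1→{B,C} P2→{R,S}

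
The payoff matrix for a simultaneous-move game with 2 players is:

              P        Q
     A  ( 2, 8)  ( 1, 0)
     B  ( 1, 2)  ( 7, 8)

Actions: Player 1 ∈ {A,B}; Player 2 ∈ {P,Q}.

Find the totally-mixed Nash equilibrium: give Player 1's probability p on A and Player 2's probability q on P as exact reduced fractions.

(p,q) = (3/7, 6/7)

P1 indiff ⇒ q·2+(1-q)·1 = q·1+(1-q)·7 ⇒ q(1) = (1-q)(6) ⇒ q = 6/7
P2 indiff ⇒ p·8+(1-p)·2 = p·0+(1-p)·8 ⇒ p(8) = (1-p)(6) ⇒ p = 3/7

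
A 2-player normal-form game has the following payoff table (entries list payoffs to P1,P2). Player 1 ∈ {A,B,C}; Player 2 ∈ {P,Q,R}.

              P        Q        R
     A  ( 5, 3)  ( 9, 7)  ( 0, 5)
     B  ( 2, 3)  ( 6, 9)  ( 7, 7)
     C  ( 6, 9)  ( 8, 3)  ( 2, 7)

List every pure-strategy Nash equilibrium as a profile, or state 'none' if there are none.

NE set: (A,Q), (C,P)

(A,P): not NE [P1→C gives 6>5; P2→Q gives 7>3]
(A,Q): NE
(A,R): not NE [P1→B gives 7>0; P2→Q gives 7>5]
(B,P): not NE [P1→C gives 6>2; P2→Q gives 9>3]
(B,Q): not NE [P1→A gives 9>6]
(B,R): not NE [P2→Q gives 9>7]
(C,P): NE
(C,Q): not NE [P1→A gives 9>8; P2→P gives 9>3]
(C,R): not NE [P1→B gives 7>2; P2→P gives 9>7]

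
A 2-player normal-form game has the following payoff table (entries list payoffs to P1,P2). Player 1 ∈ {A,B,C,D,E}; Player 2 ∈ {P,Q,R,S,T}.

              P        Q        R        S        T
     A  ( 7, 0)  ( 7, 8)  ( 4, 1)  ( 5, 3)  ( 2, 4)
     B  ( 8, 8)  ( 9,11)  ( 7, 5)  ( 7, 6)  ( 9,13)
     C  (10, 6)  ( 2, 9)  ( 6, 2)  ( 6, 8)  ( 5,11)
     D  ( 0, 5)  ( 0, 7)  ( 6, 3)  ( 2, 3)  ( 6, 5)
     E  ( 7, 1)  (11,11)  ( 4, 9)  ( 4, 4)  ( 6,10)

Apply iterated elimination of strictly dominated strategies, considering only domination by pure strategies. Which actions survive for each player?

IESDS → P1:{B,E} P2:{Q,T}

P1 drop A (B beats it: P:8>7 Q:9>7 R:7>4 S:7>5 T:9>2)
P1 drop D (B beats it: P:8>0 Q:9>0 R:7>6 S:7>2 T:9>6)
P2 drop P (Q beats it: B:11>8 C:9>6 E:11>1)
P1 drop C (B beats it: Q:9>2 R:7>6 S:7>6 T:9>5)
P2 drop R (Q beats it: B:11>5 E:11>9)
P2 drop S (Q beats it: B:11>6 E:11>4)
P1→{B,E} P2→{Q,T}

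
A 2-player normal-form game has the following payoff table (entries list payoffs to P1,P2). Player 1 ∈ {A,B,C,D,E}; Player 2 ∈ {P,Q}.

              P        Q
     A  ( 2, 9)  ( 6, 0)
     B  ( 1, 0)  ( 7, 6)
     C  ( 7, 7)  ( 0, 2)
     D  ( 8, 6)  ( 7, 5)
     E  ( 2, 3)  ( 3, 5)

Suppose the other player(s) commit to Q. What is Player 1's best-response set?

BR_1 = {B,D}

u_1(A vs Q) = 6
u_1(B vs Q) = 7
u_1(C vs Q) = 0
u_1(D vs Q) = 7
u_1(E vs Q) = 3
max payoff 7 at {B,D}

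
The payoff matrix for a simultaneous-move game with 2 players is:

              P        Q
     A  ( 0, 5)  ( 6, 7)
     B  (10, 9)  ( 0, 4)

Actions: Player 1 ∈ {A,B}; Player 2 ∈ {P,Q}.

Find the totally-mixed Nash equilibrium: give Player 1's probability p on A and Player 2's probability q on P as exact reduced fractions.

P1 indiff ⇒ q·0+(1-q)·6 = q·10+(1-q)·0 ⇒ q(-10) = (1-q)(-6) ⇒ q = 3/8
P2 indiff ⇒ p·5+(1-p)·9 = p·7+(1-p)·4 ⇒ p(-2) = (1-p)(-5) ⇒ p = 5/7

(p,q) = (5/7, 3/8)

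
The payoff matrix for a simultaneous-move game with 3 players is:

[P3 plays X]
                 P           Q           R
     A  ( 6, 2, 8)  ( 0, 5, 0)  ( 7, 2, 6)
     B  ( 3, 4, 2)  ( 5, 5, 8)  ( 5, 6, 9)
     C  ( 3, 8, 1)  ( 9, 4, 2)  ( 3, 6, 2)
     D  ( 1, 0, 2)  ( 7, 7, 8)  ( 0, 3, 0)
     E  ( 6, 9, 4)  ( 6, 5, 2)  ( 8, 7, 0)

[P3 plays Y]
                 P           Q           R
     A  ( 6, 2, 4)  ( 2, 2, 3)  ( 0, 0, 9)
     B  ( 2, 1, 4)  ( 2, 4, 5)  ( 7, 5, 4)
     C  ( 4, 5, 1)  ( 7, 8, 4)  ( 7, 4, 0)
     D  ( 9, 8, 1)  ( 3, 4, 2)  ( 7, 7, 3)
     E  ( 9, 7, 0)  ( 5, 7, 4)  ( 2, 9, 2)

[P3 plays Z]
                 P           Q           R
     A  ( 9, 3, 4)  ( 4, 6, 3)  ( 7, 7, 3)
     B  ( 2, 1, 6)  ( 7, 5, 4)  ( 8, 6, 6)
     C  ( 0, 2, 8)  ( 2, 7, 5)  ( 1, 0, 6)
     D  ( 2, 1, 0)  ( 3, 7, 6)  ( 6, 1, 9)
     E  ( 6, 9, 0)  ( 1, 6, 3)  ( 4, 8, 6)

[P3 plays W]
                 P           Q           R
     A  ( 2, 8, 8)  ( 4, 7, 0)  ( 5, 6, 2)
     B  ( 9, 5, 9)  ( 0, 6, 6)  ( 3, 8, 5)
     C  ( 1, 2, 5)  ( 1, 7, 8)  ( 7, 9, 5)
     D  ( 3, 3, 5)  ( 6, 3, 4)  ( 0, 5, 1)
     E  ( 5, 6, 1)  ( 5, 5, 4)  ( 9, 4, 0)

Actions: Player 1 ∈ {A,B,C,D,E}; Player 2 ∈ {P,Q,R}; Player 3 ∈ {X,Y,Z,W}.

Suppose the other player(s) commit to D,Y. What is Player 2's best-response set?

BR_2 = {P}

u_2(P vs D,Y) = 8
u_2(Q vs D,Y) = 4
u_2(R vs D,Y) = 7
max payoff 8 at {P}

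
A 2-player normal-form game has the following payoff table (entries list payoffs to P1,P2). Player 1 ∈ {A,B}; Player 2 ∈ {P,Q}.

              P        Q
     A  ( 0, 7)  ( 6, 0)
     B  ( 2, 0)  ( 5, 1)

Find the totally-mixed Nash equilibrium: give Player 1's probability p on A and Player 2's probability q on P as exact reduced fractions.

P1 indiff ⇒ q·0+(1-q)·6 = q·2+(1-q)·5 ⇒ q(-2) = (1-q)(-1) ⇒ q = 1/3
P2 indiff ⇒ p·7+(1-p)·0 = p·0+(1-p)·1 ⇒ p(7) = (1-p)(1) ⇒ p = 1/8

p=1/8, q=1/3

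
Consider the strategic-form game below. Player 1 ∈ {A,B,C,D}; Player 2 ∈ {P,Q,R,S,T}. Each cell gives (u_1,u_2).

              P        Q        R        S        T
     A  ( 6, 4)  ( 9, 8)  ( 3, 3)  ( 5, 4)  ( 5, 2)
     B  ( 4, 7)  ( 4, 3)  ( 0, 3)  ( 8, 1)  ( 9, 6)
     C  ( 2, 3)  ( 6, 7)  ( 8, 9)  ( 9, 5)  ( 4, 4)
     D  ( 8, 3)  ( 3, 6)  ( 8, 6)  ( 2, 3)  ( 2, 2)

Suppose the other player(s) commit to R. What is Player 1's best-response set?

u_1(A vs R) = 3
u_1(B vs R) = 0
u_1(C vs R) = 8
u_1(D vs R) = 8
max payoff 8 at {C,D}

argmax u_1 = {C,D}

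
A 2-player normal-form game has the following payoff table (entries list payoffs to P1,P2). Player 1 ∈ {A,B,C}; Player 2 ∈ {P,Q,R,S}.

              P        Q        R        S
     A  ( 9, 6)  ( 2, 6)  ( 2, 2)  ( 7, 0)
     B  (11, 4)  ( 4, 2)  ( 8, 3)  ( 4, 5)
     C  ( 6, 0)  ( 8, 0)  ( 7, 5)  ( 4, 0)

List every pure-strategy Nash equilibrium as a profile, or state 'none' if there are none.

(A,P): not NE [P1→B gives 11>9]
(A,Q): not NE [P1→C gives 8>2]
(A,R): not NE [P1→B gives 8>2; P2→Q gives 6>2]
(A,S): not NE [P2→Q gives 6>0]
(B,P): not NE [P2→S gives 5>4]
(B,Q): not NE [P1→C gives 8>4; P2→S gives 5>2]
(B,R): not NE [P2→S gives 5>3]
(B,S): not NE [P1→A gives 7>4]
(C,P): not NE [P1→B gives 11>6; P2→R gives 5>0]
(C,Q): not NE [P2→R gives 5>0]
(C,R): not NE [P1→B gives 8>7]
(C,S): not NE [P1→A gives 7>4; P2→R gives 5>0]

Equilibria: none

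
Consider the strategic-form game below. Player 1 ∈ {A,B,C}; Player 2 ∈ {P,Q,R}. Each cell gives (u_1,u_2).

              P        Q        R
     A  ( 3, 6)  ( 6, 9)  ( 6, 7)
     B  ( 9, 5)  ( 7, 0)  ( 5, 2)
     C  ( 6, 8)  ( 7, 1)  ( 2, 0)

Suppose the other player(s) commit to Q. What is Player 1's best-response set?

P1 best: {B,C}

u_1(A vs Q) = 6
u_1(B vs Q) = 7
u_1(C vs Q) = 7
max payoff 7 at {B,C}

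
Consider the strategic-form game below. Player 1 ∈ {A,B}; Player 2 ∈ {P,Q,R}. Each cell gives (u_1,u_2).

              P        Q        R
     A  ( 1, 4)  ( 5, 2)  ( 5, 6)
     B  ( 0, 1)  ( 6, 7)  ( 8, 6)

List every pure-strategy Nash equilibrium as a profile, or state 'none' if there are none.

(A,P): not NE [P2→R gives 6>4]
(A,Q): not NE [P1→B gives 6>5; P2→R gives 6>2]
(A,R): not NE [P1→B gives 8>5]
(B,P): not NE [P1→A gives 1>0; P2→Q gives 7>1]
(B,Q): NE
(B,R): not NE [P2→Q gives 7>6]

NE set: (B,Q)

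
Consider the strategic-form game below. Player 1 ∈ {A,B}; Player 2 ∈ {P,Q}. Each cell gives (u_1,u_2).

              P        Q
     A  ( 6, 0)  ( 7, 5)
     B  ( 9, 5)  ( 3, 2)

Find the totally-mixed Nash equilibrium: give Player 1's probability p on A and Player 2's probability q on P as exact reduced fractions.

p=3/8, q=4/7

P1 indiff ⇒ q·6+(1-q)·7 = q·9+(1-q)·3 ⇒ q(-3) = (1-q)(-4) ⇒ q = 4/7
P2 indiff ⇒ p·0+(1-p)·5 = p·5+(1-p)·2 ⇒ p(-5) = (1-p)(-3) ⇒ p = 3/8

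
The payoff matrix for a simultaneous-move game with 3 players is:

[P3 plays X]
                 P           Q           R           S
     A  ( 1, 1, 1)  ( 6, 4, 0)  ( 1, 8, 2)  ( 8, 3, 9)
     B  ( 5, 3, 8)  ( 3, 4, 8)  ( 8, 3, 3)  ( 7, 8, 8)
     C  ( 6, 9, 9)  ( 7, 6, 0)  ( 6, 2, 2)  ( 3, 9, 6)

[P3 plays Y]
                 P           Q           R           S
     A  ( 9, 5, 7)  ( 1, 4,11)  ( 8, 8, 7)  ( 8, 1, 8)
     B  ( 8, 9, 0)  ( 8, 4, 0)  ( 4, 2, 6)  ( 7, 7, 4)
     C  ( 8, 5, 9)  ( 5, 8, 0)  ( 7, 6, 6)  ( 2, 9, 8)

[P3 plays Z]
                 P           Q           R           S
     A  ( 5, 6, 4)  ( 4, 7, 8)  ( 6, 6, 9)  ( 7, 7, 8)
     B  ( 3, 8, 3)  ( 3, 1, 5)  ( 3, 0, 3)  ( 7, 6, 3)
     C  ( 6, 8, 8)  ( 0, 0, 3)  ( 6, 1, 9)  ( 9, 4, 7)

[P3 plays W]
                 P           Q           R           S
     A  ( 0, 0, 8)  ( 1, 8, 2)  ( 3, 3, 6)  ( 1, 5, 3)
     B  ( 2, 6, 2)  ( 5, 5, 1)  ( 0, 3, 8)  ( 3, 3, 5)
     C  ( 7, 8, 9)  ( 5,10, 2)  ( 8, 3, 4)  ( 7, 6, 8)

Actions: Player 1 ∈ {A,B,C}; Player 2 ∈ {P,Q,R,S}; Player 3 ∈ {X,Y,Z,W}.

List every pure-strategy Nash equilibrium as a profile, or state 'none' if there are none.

(A,P,X): not NE [P1→C gives 6>1; P2→R gives 8>1; P3→W gives 8>1]
(A,P,Y): not NE [P2→R gives 8>5; P3→W gives 8>7]
(A,P,Z): not NE [P1→C gives 6>5; P2→S gives 7>6; P3→W gives 8>4]
(A,P,W): not NE [P1→C gives 7>0; P2→Q gives 8>0]
(A,Q,X): not NE [P1→C gives 7>6; P2→R gives 8>4; P3→Y gives 11>0]
(A,Q,Y): not NE [P1→B gives 8>1; P2→R gives 8>4]
(A,Q,Z): not NE [P3→Y gives 11>8]
(A,Q,W): not NE [P1→C gives 5>1; P3→Y gives 11>2]
(A,R,X): not NE [P1→B gives 8>1; P3→Z gives 9>2]
(A,R,Y): not NE [P3→Z gives 9>7]
(A,R,Z): not NE [P2→S gives 7>6]
(A,R,W): not NE [P1→C gives 8>3; P2→Q gives 8>3; P3→Z gives 9>6]
(A,S,X): not NE [P2→R gives 8>3]
(A,S,Y): not NE [P2→R gives 8>1; P3→X gives 9>8]
(A,S,Z): not NE [P1→C gives 9>7; P3→X gives 9>8]
(A,S,W): not NE [P1→C gives 7>1; P2→Q gives 8>5; P3→X gives 9>3]
(B,P,X): not NE [P1→C gives 6>5; P2→S gives 8>3]
(B,P,Y): not NE [P1→A gives 9>8; P3→X gives 8>0]
(B,P,Z): not NE [P1→C gives 6>3; P3→X gives 8>3]
(B,P,W): not NE [P1→C gives 7>2; P3→X gives 8>2]
(B,Q,X): not NE [P1→C gives 7>3; P2→S gives 8>4]
(B,Q,Y): not NE [P2→P gives 9>4; P3→X gives 8>0]
(B,Q,Z): not NE [P1→A gives 4>3; P2→P gives 8>1; P3→X gives 8>5]
(B,Q,W): not NE [P2→P gives 6>5; P3→X gives 8>1]
(B,R,X): not NE [P2→S gives 8>3; P3→W gives 8>3]
(B,R,Y): not NE [P1→A gives 8>4; P2→P gives 9>2; P3→W gives 8>6]
(B,R,Z): not NE [P1→C gives 6>3; P2→P gives 8>0; P3→W gives 8>3]
(B,R,W): not NE [P1→C gives 8>0; P2→P gives 6>3]
(B,S,X): not NE [P1→A gives 8>7]
(B,S,Y): not NE [P1→A gives 8>7; P2→P gives 9>7; P3→X gives 8>4]
(B,S,Z): not NE [P1→C gives 9>7; P2→P gives 8>6; P3→X gives 8>3]
(B,S,W): not NE [P1→C gives 7>3; P2→P gives 6>3; P3→X gives 8>5]
(C,P,X): NE
(C,P,Y): not NE [P1→A gives 9>8; P2→S gives 9>5]
(C,P,Z): not NE [P3→W gives 9>8]
(C,P,W): not NE [P2→Q gives 10>8]
(C,Q,X): not NE [P2→S gives 9>6; P3→Z gives 3>0]
(C,Q,Y): not NE [P1→B gives 8>5; P2→S gives 9>8; P3→Z gives 3>0]
(C,Q,Z): not NE [P1→A gives 4>0; P2→P gives 8>0]
(C,Q,W): not NE [P3→Z gives 3>2]
(C,R,X): not NE [P1→B gives 8>6; P2→S gives 9>2; P3→Z gives 9>2]
(C,R,Y): not NE [P1→A gives 8>7; P2→S gives 9>6; P3→Z gives 9>6]
(C,R,Z): not NE [P2→P gives 8>1]
(C,R,W): not NE [P2→Q gives 10>3; P3→Z gives 9>4]
(C,S,X): not NE [P1→A gives 8>3; P3→W gives 8>6]
(C,S,Y): not NE [P1→A gives 8>2]
(C,S,Z): not NE [P2→P gives 8>4; P3→W gives 8>7]
(C,S,W): not NE [P2→Q gives 10>6]

PSNE = {(C,P,X)}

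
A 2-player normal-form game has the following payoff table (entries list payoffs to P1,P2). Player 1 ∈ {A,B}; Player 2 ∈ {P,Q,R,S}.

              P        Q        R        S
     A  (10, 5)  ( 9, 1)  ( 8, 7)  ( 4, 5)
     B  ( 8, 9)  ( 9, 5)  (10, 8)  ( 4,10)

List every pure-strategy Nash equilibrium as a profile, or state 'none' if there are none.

(A,P): not NE [P2→R gives 7>5]
(A,Q): not NE [P2→R gives 7>1]
(A,R): not NE [P1→B gives 10>8]
(A,S): not NE [P2→R gives 7>5]
(B,P): not NE [P1→A gives 10>8; P2→S gives 10>9]
(B,Q): not NE [P2→S gives 10>5]
(B,R): not NE [P2→S gives 10>8]
(B,S): NE

Nash profiles: (B,S)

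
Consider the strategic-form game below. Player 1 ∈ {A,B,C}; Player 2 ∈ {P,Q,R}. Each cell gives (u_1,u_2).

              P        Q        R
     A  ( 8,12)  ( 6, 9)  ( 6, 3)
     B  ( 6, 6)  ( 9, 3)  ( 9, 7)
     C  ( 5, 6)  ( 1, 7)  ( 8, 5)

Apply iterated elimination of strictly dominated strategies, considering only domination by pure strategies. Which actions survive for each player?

P1 drop C (B beats it: P:6>5 Q:9>1 R:9>8)
P2 drop Q (P beats it: A:12>9 B:6>3)
P1→{A,B} P2→{P,R}

IESDS → P1:{A,B} P2:{P,R}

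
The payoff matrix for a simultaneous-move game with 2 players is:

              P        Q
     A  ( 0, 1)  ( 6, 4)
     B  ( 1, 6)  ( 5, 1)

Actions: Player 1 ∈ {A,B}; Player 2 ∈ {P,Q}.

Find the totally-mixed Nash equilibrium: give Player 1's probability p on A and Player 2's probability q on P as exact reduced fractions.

P1 indiff ⇒ q·0+(1-q)·6 = q·1+(1-q)·5 ⇒ q(-1) = (1-q)(-1) ⇒ q = 1/2
P2 indiff ⇒ p·1+(1-p)·6 = p·4+(1-p)·1 ⇒ p(-3) = (1-p)(-5) ⇒ p = 5/8

p=5/8, q=1/2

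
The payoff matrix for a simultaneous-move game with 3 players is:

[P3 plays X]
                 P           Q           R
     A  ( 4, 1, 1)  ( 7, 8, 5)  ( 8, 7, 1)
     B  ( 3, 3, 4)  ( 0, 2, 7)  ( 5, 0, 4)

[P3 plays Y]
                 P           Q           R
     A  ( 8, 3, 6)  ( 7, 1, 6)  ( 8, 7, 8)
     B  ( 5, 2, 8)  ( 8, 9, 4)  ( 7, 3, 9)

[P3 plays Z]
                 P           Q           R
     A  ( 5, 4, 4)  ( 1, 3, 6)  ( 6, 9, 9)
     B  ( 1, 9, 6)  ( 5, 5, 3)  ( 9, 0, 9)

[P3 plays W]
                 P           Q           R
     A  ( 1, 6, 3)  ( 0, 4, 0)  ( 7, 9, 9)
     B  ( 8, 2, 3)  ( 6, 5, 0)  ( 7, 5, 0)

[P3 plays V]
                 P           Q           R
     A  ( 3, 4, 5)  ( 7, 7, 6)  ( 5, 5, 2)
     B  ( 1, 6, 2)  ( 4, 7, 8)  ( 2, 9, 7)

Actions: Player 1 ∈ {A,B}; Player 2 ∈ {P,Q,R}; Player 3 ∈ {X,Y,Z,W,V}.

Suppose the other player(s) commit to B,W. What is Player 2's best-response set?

P2 best: {Q,R}

u_2(P vs B,W) = 2
u_2(Q vs B,W) = 5
u_2(R vs B,W) = 5
max payoff 5 at {Q,R}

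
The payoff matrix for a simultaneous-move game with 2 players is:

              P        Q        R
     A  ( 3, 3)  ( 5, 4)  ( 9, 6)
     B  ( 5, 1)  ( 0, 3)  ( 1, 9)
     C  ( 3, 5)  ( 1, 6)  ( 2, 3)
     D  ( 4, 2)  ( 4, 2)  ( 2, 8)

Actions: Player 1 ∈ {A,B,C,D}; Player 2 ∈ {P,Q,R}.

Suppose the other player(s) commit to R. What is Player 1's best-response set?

u_1(A vs R) = 9
u_1(B vs R) = 1
u_1(C vs R) = 2
u_1(D vs R) = 2
max payoff 9 at {A}

P1 best: {A}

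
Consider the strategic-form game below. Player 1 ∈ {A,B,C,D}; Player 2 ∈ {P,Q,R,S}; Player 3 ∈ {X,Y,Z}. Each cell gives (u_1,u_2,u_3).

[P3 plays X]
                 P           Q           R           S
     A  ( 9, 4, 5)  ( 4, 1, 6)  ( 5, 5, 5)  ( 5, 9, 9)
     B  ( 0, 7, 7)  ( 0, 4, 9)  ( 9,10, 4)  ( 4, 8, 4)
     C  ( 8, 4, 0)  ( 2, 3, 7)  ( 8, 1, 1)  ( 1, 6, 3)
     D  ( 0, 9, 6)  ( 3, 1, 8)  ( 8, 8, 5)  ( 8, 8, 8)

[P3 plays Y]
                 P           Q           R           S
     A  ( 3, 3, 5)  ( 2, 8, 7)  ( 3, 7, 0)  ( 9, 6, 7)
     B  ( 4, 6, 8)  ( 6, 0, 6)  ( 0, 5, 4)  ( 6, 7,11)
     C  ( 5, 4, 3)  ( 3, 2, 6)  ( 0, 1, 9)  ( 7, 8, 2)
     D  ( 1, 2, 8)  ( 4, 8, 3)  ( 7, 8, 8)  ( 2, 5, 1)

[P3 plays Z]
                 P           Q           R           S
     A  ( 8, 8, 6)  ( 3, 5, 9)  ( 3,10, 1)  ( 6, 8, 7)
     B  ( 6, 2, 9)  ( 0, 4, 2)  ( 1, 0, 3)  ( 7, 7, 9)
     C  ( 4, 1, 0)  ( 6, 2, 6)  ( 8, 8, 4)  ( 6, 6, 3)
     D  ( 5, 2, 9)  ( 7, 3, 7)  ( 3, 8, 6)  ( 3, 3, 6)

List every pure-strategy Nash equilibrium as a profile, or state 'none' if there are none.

NE set: (B,R,X), (D,R,Y)

(A,P,X): not NE [P2→S gives 9>4; P3→Z gives 6>5]
(A,P,Y): not NE [P1→C gives 5>3; P2→Q gives 8>3; P3→Z gives 6>5]
(A,P,Z): not NE [P2→R gives 10>8]
(A,Q,X): not NE [P2→S gives 9>1; P3→Z gives 9>6]
(A,Q,Y): not NE [P1→B gives 6>2; P3→Z gives 9>7]
(A,Q,Z): not NE [P1→D gives 7>3; P2→R gives 10>5]
(A,R,X): not NE [P1→B gives 9>5; P2→S gives 9>5]
(A,R,Y): not NE [P1→D gives 7>3; P2→Q gives 8>7; P3→X gives 5>0]
(A,R,Z): not NE [P1→C gives 8>3; P3→X gives 5>1]
(A,S,X): not NE [P1→D gives 8>5]
(A,S,Y): not NE [P2→Q gives 8>6; P3→X gives 9>7]
(A,S,Z): not NE [P1→B gives 7>6; P2→R gives 10>8; P3→X gives 9>7]
(B,P,X): not NE [P1→A gives 9>0; P2→R gives 10>7; P3→Z gives 9>7]
(B,P,Y): not NE [P1→C gives 5>4; P2→S gives 7>6; P3→Z gives 9>8]
(B,P,Z): not NE [P1→A gives 8>6; P2→S gives 7>2]
(B,Q,X): not NE [P1→A gives 4>0; P2→R gives 10>4]
(B,Q,Y): not NE [P2→S gives 7>0; P3→X gives 9>6]
(B,Q,Z): not NE [P1→D gives 7>0; P2→S gives 7>4; P3→X gives 9>2]
(B,R,X): NE
(B,R,Y): not NE [P1→D gives 7>0; P2→S gives 7>5]
(B,R,Z): not NE [P1→C gives 8>1; P2→S gives 7>0; P3→Y gives 4>3]
(B,S,X): not NE [P1→D gives 8>4; P2→R gives 10>8; P3→Y gives 11>4]
(B,S,Y): not NE [P1→A gives 9>6]
(B,S,Z): not NE [P3→Y gives 11>9]
(C,P,X): not NE [P1→A gives 9>8; P2→S gives 6>4; P3→Y gives 3>0]
(C,P,Y): not NE [P2→S gives 8>4]
(C,P,Z): not NE [P1→A gives 8>4; P2→R gives 8>1; P3→Y gives 3>0]
(C,Q,X): not NE [P1→A gives 4>2; P2→S gives 6>3]
(C,Q,Y): not NE [P1→B gives 6>3; P2→S gives 8>2; P3→X gives 7>6]
(C,Q,Z): not NE [P1→D gives 7>6; P2→R gives 8>2; P3→X gives 7>6]
(C,R,X): not NE [P1→B gives 9>8; P2→S gives 6>1; P3→Y gives 9>1]
(C,R,Y): not NE [P1→D gives 7>0; P2→S gives 8>1]
(C,R,Z): not NE [P3→Y gives 9>4]
(C,S,X): not NE [P1→D gives 8>1]
(C,S,Y): not NE [P1→A gives 9>7; P3→Z gives 3>2]
(C,S,Z): not NE [P1→B gives 7>6; P2→R gives 8>6]
(D,P,X): not NE [P1→A gives 9>0; P3→Z gives 9>6]
(D,P,Y): not NE [P1→C gives 5>1; P2→R gives 8>2; P3→Z gives 9>8]
(D,P,Z): not NE [P1→A gives 8>5; P2→R gives 8>2]
(D,Q,X): not NE [P1→A gives 4>3; P2→P gives 9>1]
(D,Q,Y): not NE [P1→B gives 6>4; P3→X gives 8>3]
(D,Q,Z): not NE [P2→R gives 8>3; P3→X gives 8>7]
(D,R,X): not NE [P1→B gives 9>8; P2→P gives 9>8; P3→Y gives 8>5]
(D,R,Y): NE
(D,R,Z): not NE [P1→C gives 8>3; P3→Y gives 8>6]
(D,S,X): not NE [P2→P gives 9>8]
(D,S,Y): not NE [P1→A gives 9>2; P2→R gives 8>5; P3→X gives 8>1]
(D,S,Z): not NE [P1→B gives 7>3; P2→R gives 8>3; P3→X gives 8>6]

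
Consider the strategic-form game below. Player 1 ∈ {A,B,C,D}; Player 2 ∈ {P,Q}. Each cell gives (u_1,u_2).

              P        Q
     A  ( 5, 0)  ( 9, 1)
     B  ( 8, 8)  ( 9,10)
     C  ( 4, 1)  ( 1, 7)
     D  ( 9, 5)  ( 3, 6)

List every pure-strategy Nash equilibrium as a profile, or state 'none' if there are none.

(A,P): not NE [P1→D gives 9>5; P2→Q gives 1>0]
(A,Q): NE
(B,P): not NE [P1→D gives 9>8; P2→Q gives 10>8]
(B,Q): NE
(C,P): not NE [P1→D gives 9>4; P2→Q gives 7>1]
(C,Q): not NE [P1→B gives 9>1]
(D,P): not NE [P2→Q gives 6>5]
(D,Q): not NE [P1→B gives 9>3]

NE set: (A,Q), (B,Q)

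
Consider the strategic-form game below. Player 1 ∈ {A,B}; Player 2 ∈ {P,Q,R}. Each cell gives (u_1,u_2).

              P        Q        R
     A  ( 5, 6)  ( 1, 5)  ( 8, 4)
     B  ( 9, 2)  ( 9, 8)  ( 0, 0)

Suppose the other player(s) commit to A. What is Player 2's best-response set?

argmax u_2 = {P}

u_2(P vs A) = 6
u_2(Q vs A) = 5
u_2(R vs A) = 4
max payoff 6 at {P}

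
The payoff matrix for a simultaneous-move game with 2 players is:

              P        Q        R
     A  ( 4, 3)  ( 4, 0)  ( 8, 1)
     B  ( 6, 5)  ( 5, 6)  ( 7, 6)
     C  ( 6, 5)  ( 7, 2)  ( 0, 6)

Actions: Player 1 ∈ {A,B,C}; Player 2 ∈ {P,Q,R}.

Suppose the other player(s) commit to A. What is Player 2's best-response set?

BR_2 = {P}

u_2(P vs A) = 3
u_2(Q vs A) = 0
u_2(R vs A) = 1
max payoff 3 at {P}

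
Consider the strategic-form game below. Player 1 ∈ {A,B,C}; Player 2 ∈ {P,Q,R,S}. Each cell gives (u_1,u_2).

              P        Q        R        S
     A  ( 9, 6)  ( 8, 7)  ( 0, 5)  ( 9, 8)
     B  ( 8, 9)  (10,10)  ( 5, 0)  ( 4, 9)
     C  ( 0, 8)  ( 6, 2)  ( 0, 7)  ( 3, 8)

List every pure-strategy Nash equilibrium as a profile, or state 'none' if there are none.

(A,P): not NE [P2→S gives 8>6]
(A,Q): not NE [P1→B gives 10>8; P2→S gives 8>7]
(A,R): not NE [P1→B gives 5>0; P2→S gives 8>5]
(A,S): NE
(B,P): not NE [P1→A gives 9>8; P2→Q gives 10>9]
(B,Q): NE
(B,R): not NE [P2→Q gives 10>0]
(B,S): not NE [P1→A gives 9>4; P2→Q gives 10>9]
(C,P): not NE [P1→A gives 9>0]
(C,Q): not NE [P1→B gives 10>6; P2→S gives 8>2]
(C,R): not NE [P1→B gives 5>0; P2→S gives 8>7]
(C,S): not NE [P1→A gives 9>3]

NE set: (A,S), (B,Q)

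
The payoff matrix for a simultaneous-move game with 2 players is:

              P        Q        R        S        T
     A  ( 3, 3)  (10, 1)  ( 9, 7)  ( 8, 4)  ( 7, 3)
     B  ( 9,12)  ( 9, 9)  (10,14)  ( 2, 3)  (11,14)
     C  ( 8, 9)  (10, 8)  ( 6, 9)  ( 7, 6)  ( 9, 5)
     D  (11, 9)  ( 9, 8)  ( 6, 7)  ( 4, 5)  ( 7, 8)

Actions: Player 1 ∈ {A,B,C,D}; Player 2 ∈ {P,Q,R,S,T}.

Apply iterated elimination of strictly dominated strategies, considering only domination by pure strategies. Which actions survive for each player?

P2 drop Q (P beats it: A:3>1 B:12>9 C:9>8 D:9>8)
P2 drop S (R beats it: A:7>4 B:14>3 C:9>6 D:7>5)
P1 drop A (B beats it: P:9>3 R:10>9 T:11>7)
P1 drop C (B beats it: P:9>8 R:10>6 T:11>9)
P1→{B,D} P2→{P,R,T}

Survivors P1:{B,D} P2:{P,R,T}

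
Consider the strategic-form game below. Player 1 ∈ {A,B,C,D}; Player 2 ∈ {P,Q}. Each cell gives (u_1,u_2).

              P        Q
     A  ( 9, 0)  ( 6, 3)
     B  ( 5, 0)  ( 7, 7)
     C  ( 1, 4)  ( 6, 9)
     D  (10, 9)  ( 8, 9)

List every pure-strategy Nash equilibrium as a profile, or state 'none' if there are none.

(A,P): not NE [P1→D gives 10>9; P2→Q gives 3>0]
(A,Q): not NE [P1→D gives 8>6]
(B,P): not NE [P1→D gives 10>5; P2→Q gives 7>0]
(B,Q): not NE [P1→D gives 8>7]
(C,P): not NE [P1→D gives 10>1; P2→Q gives 9>4]
(C,Q): not NE [P1→D gives 8>6]
(D,P): NE
(D,Q): NE

NE set: (D,P), (D,Q)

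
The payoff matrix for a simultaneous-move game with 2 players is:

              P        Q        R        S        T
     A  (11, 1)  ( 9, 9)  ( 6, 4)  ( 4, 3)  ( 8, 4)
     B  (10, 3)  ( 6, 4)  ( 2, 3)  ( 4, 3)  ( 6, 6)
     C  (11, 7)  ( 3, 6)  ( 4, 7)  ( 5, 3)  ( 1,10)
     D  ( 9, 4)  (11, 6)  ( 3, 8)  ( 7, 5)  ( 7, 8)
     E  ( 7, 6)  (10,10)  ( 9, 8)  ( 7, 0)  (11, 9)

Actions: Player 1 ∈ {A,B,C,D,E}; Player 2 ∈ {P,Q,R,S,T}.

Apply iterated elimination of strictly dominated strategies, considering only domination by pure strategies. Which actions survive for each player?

P2 drop P (T beats it: A:4>1 B:6>3 C:10>7 D:8>4 E:9>6)
P1 drop A (E beats it: Q:10>9 R:9>6 S:7>4 T:11>8)
P1 drop B (D beats it: Q:11>6 R:3>2 S:7>4 T:7>6)
P1 drop C (E beats it: Q:10>3 R:9>4 S:7>5 T:11>1)
P2 drop S (Q beats it: D:6>5 E:10>0)
P1→{D,E} P2→{Q,R,T}

IESDS → P1:{D,E} P2:{Q,R,T}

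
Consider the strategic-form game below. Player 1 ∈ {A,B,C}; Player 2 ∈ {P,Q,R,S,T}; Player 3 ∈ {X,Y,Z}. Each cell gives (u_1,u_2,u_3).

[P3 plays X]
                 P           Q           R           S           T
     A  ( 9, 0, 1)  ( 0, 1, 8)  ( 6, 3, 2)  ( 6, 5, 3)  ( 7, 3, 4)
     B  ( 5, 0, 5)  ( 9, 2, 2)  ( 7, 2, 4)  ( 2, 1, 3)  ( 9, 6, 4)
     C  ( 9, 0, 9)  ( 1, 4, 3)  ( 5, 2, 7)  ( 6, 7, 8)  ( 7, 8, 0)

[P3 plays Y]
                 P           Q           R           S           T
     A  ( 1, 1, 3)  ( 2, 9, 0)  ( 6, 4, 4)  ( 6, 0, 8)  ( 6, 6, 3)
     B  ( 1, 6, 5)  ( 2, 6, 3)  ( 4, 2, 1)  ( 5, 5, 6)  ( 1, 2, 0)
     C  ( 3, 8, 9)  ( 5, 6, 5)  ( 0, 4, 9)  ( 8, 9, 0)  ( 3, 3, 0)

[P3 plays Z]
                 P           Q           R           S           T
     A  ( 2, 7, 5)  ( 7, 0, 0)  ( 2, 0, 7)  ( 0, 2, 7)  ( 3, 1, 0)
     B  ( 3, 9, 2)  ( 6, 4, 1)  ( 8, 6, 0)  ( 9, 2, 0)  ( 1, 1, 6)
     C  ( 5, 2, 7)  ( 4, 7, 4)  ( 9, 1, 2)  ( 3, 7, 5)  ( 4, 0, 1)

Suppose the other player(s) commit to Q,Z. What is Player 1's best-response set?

u_1(A vs Q,Z) = 7
u_1(B vs Q,Z) = 6
u_1(C vs Q,Z) = 4
max payoff 7 at {A}

argmax u_1 = {A}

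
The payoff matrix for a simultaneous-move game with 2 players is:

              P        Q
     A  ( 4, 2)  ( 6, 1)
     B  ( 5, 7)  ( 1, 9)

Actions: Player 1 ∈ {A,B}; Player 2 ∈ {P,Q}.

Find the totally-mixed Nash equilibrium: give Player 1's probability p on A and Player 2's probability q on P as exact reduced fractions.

p=2/3, q=5/6

P1 indiff ⇒ q·4+(1-q)·6 = q·5+(1-q)·1 ⇒ q(-1) = (1-q)(-5) ⇒ q = 5/6
P2 indiff ⇒ p·2+(1-p)·7 = p·1+(1-p)·9 ⇒ p(1) = (1-p)(2) ⇒ p = 2/3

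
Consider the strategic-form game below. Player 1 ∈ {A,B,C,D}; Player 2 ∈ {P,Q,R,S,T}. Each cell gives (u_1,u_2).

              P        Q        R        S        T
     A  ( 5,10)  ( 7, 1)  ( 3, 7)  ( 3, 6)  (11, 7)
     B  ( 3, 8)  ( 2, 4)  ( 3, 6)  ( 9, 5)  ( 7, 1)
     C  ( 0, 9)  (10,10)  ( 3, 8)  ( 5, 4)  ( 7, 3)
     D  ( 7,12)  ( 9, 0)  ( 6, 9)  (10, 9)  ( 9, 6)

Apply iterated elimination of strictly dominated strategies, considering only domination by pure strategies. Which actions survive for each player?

IESDS → P1:{C,D} P2:{P,Q}

P1 drop B (D beats it: P:7>3 Q:9>2 R:6>3 S:10>9 T:9>7)
P2 drop R (P beats it: A:10>7 C:9>8 D:12>9)
P2 drop S (P beats it: A:10>6 C:9>4 D:12>9)
P2 drop T (P beats it: A:10>7 C:9>3 D:12>6)
P1 drop A (D beats it: P:7>5 Q:9>7)
P1→{C,D} P2→{P,Q}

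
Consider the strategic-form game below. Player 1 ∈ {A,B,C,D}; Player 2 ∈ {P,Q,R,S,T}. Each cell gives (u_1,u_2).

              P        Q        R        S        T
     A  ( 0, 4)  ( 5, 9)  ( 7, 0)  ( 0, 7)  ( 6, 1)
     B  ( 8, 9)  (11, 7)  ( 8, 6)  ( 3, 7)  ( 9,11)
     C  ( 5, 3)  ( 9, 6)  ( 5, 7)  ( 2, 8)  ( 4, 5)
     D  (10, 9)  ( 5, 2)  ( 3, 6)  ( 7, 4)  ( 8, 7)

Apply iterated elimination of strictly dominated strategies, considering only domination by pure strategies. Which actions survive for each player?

P1 drop A (B beats it: P:8>0 Q:11>5 R:8>7 S:3>0 T:9>6)
P1 drop C (B beats it: P:8>5 Q:11>9 R:8>5 S:3>2 T:9>4)
P2 drop Q (P beats it: B:9>7 D:9>2)
P2 drop R (P beats it: B:9>6 D:9>6)
P2 drop S (P beats it: B:9>7 D:9>4)
P1→{B,D} P2→{P,T}

IESDS → P1:{B,D} P2:{P,T}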